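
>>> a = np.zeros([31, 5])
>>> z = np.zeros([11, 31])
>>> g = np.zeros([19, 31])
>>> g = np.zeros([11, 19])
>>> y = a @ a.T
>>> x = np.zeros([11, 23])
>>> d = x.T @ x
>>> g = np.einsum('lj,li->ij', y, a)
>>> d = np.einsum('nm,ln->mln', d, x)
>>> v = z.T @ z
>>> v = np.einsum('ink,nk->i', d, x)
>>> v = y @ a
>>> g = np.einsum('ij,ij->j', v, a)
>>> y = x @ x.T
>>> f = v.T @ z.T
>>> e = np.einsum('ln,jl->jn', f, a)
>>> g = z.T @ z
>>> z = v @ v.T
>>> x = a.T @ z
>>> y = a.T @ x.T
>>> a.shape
(31, 5)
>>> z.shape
(31, 31)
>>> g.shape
(31, 31)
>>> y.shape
(5, 5)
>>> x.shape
(5, 31)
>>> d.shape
(23, 11, 23)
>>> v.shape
(31, 5)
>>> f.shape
(5, 11)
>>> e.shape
(31, 11)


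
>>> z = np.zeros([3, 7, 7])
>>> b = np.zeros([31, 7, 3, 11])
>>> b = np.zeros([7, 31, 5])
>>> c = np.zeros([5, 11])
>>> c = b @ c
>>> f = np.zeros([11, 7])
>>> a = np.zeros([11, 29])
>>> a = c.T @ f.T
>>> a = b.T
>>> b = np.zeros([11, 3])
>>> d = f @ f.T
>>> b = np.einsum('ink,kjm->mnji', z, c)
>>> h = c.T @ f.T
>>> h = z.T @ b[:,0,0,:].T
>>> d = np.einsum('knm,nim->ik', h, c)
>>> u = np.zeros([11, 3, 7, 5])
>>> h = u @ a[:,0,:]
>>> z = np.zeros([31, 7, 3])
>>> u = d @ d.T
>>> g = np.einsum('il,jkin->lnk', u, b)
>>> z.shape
(31, 7, 3)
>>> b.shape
(11, 7, 31, 3)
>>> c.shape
(7, 31, 11)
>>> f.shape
(11, 7)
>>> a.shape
(5, 31, 7)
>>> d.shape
(31, 7)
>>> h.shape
(11, 3, 7, 7)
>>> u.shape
(31, 31)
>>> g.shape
(31, 3, 7)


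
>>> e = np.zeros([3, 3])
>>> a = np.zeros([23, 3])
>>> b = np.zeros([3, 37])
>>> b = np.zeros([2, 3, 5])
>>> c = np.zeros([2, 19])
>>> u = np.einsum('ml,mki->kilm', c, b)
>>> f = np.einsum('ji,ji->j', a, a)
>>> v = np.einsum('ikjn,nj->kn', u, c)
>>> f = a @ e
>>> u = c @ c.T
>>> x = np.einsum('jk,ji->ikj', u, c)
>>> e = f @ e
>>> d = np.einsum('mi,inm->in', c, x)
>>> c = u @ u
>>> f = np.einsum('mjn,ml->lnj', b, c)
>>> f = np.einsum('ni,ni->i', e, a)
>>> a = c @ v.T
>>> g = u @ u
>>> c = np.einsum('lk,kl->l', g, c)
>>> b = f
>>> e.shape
(23, 3)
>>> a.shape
(2, 5)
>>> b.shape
(3,)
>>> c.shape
(2,)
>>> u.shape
(2, 2)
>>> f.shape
(3,)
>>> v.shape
(5, 2)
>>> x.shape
(19, 2, 2)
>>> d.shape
(19, 2)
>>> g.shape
(2, 2)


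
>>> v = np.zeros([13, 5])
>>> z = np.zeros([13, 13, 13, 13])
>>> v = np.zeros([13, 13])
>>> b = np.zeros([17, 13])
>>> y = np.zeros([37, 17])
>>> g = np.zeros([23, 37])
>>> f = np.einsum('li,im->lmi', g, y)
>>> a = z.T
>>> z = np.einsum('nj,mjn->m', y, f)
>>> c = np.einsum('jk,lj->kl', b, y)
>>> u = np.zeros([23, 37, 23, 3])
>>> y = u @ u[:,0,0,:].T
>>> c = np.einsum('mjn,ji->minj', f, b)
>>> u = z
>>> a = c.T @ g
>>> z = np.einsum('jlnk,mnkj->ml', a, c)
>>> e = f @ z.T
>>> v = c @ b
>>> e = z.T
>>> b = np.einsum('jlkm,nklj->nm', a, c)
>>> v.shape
(23, 13, 37, 13)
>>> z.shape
(23, 37)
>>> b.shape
(23, 37)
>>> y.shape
(23, 37, 23, 23)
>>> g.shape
(23, 37)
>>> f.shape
(23, 17, 37)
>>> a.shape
(17, 37, 13, 37)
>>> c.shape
(23, 13, 37, 17)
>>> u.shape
(23,)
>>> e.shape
(37, 23)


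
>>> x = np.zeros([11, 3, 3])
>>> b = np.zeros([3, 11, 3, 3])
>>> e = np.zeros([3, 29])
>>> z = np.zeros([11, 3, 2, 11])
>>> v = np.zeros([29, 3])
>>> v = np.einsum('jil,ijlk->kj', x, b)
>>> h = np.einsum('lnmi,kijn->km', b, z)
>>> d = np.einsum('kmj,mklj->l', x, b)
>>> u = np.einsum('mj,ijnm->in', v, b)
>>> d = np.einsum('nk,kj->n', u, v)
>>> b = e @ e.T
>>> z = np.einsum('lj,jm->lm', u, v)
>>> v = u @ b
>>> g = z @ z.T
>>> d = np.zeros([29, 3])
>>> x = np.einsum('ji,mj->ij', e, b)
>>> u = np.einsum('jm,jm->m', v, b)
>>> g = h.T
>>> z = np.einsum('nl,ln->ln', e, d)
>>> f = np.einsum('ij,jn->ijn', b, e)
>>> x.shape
(29, 3)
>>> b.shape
(3, 3)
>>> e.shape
(3, 29)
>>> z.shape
(29, 3)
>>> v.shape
(3, 3)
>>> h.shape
(11, 3)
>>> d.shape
(29, 3)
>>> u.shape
(3,)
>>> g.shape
(3, 11)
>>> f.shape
(3, 3, 29)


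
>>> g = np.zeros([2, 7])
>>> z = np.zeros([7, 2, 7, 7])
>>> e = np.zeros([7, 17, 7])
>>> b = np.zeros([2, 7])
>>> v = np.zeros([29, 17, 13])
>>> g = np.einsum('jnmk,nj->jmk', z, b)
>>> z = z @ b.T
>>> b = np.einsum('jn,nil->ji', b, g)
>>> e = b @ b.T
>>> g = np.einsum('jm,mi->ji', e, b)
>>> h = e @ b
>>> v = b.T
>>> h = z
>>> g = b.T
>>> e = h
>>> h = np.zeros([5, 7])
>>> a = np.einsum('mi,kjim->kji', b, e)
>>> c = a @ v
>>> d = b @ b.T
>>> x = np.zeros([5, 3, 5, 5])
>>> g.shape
(7, 2)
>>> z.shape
(7, 2, 7, 2)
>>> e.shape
(7, 2, 7, 2)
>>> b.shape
(2, 7)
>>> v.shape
(7, 2)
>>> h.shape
(5, 7)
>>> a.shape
(7, 2, 7)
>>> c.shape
(7, 2, 2)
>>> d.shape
(2, 2)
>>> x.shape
(5, 3, 5, 5)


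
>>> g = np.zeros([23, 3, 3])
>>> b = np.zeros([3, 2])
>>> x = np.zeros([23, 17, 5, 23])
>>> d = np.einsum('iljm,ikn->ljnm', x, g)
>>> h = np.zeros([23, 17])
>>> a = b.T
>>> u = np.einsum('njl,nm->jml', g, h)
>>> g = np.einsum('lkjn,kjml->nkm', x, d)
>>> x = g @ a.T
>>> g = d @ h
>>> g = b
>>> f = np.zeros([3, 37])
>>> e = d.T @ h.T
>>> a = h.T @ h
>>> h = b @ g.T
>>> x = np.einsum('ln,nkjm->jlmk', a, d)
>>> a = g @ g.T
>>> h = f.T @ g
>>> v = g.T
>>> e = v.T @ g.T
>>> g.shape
(3, 2)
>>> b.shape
(3, 2)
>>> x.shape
(3, 17, 23, 5)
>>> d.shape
(17, 5, 3, 23)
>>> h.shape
(37, 2)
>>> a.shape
(3, 3)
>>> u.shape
(3, 17, 3)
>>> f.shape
(3, 37)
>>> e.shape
(3, 3)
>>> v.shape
(2, 3)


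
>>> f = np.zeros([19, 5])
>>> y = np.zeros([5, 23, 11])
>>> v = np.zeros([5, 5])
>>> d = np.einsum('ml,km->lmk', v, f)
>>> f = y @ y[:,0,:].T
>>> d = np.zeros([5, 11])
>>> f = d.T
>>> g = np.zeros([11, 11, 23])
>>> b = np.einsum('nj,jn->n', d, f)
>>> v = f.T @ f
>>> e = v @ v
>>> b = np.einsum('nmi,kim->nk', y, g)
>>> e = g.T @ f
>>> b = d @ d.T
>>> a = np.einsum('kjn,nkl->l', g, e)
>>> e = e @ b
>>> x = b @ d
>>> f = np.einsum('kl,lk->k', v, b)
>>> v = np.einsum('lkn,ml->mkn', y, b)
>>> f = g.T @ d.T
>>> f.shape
(23, 11, 5)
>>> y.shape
(5, 23, 11)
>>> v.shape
(5, 23, 11)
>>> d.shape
(5, 11)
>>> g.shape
(11, 11, 23)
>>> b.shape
(5, 5)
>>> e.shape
(23, 11, 5)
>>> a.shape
(5,)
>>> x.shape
(5, 11)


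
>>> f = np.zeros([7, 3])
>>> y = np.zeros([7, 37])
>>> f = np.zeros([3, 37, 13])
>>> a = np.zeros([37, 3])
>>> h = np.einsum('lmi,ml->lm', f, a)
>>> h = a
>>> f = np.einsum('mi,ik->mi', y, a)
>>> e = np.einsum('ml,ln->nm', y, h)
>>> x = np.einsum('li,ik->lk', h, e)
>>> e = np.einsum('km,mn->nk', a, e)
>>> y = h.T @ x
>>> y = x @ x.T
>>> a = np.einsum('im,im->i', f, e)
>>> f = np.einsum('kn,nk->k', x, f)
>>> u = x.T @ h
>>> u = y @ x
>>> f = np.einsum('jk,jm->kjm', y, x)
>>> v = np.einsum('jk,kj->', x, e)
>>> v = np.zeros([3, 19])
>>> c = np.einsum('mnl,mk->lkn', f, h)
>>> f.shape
(37, 37, 7)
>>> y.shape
(37, 37)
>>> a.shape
(7,)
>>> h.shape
(37, 3)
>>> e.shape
(7, 37)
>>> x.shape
(37, 7)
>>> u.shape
(37, 7)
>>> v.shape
(3, 19)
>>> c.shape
(7, 3, 37)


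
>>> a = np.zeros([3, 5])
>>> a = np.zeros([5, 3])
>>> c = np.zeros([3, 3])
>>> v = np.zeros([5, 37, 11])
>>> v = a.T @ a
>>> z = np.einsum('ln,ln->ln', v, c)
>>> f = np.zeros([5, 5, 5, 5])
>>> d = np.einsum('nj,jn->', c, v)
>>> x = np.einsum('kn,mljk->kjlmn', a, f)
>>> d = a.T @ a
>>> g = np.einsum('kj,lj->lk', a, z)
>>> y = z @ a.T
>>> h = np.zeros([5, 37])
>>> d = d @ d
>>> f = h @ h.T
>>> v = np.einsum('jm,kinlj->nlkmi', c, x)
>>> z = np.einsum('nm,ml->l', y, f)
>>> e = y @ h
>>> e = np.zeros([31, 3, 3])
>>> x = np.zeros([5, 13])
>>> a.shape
(5, 3)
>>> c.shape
(3, 3)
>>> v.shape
(5, 5, 5, 3, 5)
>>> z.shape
(5,)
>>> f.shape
(5, 5)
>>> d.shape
(3, 3)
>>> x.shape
(5, 13)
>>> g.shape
(3, 5)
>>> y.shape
(3, 5)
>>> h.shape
(5, 37)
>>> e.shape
(31, 3, 3)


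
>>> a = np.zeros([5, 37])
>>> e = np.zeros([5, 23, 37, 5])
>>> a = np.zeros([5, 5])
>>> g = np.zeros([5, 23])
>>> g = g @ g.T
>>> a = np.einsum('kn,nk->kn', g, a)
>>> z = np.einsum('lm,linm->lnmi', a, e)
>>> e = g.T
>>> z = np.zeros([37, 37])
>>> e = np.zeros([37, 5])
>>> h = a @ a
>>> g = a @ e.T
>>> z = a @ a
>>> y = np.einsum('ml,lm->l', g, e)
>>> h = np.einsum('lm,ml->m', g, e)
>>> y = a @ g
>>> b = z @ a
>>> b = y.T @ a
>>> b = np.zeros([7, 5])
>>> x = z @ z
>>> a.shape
(5, 5)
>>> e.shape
(37, 5)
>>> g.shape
(5, 37)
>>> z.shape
(5, 5)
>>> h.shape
(37,)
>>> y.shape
(5, 37)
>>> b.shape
(7, 5)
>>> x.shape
(5, 5)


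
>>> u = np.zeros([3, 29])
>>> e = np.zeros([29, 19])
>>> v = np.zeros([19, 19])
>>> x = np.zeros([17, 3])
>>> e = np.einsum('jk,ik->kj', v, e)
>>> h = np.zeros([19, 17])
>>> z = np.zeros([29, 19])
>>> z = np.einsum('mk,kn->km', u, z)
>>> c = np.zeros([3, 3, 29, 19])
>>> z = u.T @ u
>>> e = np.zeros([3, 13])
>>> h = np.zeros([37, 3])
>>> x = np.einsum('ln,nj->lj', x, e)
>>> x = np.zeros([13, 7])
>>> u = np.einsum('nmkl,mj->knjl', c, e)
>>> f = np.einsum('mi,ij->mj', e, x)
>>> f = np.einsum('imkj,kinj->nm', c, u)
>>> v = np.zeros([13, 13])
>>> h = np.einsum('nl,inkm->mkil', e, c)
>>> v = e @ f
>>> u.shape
(29, 3, 13, 19)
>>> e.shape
(3, 13)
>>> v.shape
(3, 3)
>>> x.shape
(13, 7)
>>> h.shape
(19, 29, 3, 13)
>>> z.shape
(29, 29)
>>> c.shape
(3, 3, 29, 19)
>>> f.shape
(13, 3)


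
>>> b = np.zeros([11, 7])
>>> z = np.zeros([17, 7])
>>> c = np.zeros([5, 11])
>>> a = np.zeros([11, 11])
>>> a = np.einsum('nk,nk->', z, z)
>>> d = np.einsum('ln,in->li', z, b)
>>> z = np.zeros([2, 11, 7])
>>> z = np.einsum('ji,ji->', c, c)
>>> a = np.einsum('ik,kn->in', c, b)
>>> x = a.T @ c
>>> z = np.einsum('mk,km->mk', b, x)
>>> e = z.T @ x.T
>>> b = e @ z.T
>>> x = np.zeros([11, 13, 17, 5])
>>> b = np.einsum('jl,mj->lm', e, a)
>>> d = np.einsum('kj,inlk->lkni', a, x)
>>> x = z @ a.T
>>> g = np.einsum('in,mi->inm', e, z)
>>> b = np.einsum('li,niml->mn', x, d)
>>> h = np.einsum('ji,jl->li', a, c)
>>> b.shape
(13, 17)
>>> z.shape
(11, 7)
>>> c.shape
(5, 11)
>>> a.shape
(5, 7)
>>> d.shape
(17, 5, 13, 11)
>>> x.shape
(11, 5)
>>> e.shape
(7, 7)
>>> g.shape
(7, 7, 11)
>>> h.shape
(11, 7)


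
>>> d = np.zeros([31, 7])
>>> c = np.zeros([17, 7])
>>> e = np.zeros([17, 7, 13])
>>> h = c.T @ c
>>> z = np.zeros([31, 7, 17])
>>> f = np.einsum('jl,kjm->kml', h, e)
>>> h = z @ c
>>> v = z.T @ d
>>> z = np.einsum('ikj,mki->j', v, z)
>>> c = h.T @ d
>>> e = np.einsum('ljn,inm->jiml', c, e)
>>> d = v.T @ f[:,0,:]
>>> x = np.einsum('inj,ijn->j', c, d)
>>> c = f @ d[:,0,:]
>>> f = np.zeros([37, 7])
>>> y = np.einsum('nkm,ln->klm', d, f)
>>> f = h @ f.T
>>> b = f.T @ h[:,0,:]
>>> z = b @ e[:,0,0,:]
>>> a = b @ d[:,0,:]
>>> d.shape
(7, 7, 7)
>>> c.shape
(17, 13, 7)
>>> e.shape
(7, 17, 13, 7)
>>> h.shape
(31, 7, 7)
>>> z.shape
(37, 7, 7)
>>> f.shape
(31, 7, 37)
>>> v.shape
(17, 7, 7)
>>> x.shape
(7,)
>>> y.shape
(7, 37, 7)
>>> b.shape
(37, 7, 7)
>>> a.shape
(37, 7, 7)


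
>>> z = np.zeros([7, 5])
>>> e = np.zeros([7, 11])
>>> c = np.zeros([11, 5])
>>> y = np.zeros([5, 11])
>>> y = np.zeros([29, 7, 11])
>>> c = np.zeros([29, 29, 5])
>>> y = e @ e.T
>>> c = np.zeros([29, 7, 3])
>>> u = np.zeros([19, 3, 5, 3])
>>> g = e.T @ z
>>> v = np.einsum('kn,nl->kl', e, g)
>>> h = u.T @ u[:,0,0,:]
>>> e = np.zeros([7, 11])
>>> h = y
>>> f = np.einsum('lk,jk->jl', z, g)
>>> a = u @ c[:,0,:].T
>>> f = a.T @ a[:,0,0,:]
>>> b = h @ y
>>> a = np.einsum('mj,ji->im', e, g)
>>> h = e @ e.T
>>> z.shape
(7, 5)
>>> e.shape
(7, 11)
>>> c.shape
(29, 7, 3)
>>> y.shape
(7, 7)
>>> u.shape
(19, 3, 5, 3)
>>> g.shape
(11, 5)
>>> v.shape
(7, 5)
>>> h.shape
(7, 7)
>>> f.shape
(29, 5, 3, 29)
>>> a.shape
(5, 7)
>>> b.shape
(7, 7)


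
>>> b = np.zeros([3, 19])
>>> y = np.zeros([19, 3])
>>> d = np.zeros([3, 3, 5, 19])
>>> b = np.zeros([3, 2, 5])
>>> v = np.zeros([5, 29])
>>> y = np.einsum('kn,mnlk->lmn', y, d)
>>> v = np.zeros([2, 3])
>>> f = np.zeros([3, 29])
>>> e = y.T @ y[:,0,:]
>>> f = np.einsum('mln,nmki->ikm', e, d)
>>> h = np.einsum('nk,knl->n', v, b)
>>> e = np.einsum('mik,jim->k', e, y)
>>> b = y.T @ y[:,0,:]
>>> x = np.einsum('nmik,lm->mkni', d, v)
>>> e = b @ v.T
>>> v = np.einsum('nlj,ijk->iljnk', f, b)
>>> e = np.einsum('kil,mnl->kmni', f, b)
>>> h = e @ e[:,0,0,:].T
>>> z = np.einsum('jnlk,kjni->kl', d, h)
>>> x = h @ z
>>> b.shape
(3, 3, 3)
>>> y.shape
(5, 3, 3)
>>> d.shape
(3, 3, 5, 19)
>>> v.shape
(3, 5, 3, 19, 3)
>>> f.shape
(19, 5, 3)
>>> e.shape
(19, 3, 3, 5)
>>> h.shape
(19, 3, 3, 19)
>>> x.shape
(19, 3, 3, 5)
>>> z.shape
(19, 5)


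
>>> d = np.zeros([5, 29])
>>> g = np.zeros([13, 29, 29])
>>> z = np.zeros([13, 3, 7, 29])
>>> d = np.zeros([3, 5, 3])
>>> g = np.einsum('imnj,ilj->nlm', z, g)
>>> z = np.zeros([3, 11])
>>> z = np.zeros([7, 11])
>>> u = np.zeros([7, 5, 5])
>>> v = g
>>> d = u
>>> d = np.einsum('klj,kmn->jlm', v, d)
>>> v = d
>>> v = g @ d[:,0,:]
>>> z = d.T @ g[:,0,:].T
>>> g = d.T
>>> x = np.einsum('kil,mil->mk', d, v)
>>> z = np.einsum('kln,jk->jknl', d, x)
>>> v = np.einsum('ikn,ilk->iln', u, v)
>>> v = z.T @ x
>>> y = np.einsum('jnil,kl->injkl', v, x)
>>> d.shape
(3, 29, 5)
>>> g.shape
(5, 29, 3)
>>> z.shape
(7, 3, 5, 29)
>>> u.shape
(7, 5, 5)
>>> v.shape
(29, 5, 3, 3)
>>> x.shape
(7, 3)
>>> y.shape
(3, 5, 29, 7, 3)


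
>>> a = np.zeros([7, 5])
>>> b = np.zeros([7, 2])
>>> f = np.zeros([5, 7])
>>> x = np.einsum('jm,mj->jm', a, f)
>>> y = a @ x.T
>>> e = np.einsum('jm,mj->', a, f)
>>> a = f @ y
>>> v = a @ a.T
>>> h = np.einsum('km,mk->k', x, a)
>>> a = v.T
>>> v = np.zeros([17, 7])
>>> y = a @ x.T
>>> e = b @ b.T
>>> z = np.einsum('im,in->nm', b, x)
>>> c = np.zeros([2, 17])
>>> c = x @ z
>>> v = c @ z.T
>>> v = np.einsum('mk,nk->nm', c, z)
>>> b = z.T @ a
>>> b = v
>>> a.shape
(5, 5)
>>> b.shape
(5, 7)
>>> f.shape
(5, 7)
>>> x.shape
(7, 5)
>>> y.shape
(5, 7)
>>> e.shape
(7, 7)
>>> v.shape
(5, 7)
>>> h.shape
(7,)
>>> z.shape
(5, 2)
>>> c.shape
(7, 2)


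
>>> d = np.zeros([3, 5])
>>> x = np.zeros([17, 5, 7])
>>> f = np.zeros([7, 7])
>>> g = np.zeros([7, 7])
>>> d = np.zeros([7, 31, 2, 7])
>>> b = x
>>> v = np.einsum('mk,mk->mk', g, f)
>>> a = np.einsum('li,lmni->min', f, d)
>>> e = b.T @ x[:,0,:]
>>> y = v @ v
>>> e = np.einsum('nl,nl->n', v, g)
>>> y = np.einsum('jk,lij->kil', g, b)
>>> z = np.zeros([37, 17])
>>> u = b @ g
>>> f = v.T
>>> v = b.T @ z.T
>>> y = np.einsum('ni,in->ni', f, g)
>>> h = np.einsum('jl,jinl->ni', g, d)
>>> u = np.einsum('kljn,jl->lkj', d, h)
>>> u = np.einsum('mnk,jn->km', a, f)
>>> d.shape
(7, 31, 2, 7)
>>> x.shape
(17, 5, 7)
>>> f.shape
(7, 7)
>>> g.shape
(7, 7)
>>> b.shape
(17, 5, 7)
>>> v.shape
(7, 5, 37)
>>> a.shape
(31, 7, 2)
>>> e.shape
(7,)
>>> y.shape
(7, 7)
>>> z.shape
(37, 17)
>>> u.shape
(2, 31)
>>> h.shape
(2, 31)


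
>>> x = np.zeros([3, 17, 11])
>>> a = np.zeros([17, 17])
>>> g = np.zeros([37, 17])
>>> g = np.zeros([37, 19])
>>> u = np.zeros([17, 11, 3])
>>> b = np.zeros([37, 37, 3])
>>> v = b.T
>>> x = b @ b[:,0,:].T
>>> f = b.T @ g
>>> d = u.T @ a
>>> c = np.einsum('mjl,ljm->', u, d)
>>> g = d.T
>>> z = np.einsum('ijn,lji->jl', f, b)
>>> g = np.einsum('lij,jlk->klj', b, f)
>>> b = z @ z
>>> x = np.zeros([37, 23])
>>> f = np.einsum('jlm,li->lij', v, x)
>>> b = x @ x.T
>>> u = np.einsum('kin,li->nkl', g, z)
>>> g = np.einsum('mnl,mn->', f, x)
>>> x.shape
(37, 23)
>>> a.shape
(17, 17)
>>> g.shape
()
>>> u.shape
(3, 19, 37)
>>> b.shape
(37, 37)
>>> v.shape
(3, 37, 37)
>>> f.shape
(37, 23, 3)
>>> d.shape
(3, 11, 17)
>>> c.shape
()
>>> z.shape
(37, 37)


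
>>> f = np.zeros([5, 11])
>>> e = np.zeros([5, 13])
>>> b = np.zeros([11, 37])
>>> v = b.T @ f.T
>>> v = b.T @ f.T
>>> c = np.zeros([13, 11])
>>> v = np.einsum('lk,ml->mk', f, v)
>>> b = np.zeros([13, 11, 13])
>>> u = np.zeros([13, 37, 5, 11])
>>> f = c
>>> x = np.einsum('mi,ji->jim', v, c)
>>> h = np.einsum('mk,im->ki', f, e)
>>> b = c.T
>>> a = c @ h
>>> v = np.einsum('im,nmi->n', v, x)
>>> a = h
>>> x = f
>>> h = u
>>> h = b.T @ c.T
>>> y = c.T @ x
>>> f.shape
(13, 11)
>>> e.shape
(5, 13)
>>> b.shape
(11, 13)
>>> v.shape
(13,)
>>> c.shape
(13, 11)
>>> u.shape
(13, 37, 5, 11)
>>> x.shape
(13, 11)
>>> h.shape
(13, 13)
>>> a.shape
(11, 5)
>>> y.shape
(11, 11)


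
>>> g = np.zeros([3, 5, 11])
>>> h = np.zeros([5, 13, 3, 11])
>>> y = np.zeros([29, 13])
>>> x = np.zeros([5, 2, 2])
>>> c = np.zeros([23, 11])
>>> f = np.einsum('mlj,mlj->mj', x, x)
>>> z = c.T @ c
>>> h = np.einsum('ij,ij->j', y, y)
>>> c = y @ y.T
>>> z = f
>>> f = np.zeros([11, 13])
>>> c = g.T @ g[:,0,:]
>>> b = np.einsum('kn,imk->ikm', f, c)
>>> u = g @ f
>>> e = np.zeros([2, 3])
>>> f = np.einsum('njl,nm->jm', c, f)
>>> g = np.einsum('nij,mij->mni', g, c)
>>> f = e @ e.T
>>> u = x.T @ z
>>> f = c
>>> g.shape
(11, 3, 5)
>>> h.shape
(13,)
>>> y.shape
(29, 13)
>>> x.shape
(5, 2, 2)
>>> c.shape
(11, 5, 11)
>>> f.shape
(11, 5, 11)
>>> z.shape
(5, 2)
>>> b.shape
(11, 11, 5)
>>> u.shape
(2, 2, 2)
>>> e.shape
(2, 3)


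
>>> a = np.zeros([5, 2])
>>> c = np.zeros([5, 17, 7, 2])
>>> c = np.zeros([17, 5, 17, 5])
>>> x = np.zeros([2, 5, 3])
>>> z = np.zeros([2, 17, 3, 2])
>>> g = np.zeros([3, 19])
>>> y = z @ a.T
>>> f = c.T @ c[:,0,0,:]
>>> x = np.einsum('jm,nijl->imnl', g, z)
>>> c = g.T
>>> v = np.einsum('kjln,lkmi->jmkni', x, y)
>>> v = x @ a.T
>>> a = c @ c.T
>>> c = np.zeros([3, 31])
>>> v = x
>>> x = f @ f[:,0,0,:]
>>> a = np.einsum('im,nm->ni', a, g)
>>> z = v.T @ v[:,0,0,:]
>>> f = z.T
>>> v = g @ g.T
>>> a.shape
(3, 19)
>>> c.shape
(3, 31)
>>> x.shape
(5, 17, 5, 5)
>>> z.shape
(2, 2, 19, 2)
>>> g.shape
(3, 19)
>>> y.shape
(2, 17, 3, 5)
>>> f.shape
(2, 19, 2, 2)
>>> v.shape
(3, 3)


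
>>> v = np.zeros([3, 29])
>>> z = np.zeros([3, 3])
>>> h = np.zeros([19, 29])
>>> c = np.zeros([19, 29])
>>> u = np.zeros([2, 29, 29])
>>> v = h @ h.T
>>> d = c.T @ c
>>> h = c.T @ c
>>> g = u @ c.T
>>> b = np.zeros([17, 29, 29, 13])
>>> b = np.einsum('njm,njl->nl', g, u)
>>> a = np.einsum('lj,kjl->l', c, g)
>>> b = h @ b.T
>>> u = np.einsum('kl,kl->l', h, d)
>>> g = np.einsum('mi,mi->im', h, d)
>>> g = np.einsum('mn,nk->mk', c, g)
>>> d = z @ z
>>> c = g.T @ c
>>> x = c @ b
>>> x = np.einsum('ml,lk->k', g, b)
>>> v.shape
(19, 19)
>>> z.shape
(3, 3)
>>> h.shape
(29, 29)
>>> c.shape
(29, 29)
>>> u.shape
(29,)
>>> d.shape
(3, 3)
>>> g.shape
(19, 29)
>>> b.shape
(29, 2)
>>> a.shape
(19,)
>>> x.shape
(2,)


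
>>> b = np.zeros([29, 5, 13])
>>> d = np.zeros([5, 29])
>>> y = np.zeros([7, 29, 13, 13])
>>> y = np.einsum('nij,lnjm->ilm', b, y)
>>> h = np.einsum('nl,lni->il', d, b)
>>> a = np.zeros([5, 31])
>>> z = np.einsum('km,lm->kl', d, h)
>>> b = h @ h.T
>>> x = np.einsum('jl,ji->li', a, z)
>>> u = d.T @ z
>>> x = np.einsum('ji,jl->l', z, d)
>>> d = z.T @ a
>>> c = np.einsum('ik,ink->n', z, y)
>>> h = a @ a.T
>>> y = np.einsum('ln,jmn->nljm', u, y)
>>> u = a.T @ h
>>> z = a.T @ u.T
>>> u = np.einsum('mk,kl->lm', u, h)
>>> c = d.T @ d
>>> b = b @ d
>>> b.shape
(13, 31)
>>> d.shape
(13, 31)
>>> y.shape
(13, 29, 5, 7)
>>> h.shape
(5, 5)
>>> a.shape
(5, 31)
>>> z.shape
(31, 31)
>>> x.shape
(29,)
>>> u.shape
(5, 31)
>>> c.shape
(31, 31)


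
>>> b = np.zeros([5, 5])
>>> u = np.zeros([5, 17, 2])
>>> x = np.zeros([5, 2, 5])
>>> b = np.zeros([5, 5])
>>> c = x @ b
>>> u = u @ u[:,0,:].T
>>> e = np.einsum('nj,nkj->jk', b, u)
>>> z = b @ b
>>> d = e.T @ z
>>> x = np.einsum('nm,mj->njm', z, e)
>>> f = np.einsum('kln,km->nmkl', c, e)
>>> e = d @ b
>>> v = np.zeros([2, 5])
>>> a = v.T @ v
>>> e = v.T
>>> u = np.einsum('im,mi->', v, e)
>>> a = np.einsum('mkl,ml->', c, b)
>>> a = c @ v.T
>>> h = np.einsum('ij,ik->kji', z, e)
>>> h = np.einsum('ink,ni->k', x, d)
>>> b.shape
(5, 5)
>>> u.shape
()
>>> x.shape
(5, 17, 5)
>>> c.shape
(5, 2, 5)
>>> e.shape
(5, 2)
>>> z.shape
(5, 5)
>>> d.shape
(17, 5)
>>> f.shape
(5, 17, 5, 2)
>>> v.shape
(2, 5)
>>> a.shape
(5, 2, 2)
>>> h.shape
(5,)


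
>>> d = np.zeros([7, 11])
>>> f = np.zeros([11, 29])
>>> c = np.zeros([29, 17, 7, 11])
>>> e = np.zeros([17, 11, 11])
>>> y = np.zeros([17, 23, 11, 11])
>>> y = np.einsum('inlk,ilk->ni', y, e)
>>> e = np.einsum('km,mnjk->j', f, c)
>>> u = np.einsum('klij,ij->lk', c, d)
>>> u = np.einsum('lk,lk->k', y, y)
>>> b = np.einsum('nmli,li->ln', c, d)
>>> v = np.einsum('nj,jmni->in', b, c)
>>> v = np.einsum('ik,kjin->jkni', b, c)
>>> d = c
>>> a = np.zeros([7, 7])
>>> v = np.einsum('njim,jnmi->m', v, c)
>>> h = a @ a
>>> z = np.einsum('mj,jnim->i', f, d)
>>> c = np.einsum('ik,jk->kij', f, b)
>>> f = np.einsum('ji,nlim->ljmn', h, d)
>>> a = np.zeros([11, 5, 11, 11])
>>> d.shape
(29, 17, 7, 11)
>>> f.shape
(17, 7, 11, 29)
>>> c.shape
(29, 11, 7)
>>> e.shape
(7,)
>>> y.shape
(23, 17)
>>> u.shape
(17,)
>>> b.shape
(7, 29)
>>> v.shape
(7,)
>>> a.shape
(11, 5, 11, 11)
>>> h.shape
(7, 7)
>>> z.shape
(7,)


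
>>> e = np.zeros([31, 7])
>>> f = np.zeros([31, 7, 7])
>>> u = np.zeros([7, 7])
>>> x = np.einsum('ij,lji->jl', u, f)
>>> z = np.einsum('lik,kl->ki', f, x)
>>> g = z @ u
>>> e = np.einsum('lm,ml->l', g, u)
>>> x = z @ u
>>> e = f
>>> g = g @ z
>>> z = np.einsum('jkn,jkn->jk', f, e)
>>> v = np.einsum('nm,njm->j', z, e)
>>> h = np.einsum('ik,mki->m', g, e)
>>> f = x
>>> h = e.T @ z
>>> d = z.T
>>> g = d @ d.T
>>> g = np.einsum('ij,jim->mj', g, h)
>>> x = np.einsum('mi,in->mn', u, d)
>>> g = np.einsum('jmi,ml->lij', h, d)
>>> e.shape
(31, 7, 7)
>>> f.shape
(7, 7)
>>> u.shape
(7, 7)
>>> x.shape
(7, 31)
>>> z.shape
(31, 7)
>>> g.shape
(31, 7, 7)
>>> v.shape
(7,)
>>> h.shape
(7, 7, 7)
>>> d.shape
(7, 31)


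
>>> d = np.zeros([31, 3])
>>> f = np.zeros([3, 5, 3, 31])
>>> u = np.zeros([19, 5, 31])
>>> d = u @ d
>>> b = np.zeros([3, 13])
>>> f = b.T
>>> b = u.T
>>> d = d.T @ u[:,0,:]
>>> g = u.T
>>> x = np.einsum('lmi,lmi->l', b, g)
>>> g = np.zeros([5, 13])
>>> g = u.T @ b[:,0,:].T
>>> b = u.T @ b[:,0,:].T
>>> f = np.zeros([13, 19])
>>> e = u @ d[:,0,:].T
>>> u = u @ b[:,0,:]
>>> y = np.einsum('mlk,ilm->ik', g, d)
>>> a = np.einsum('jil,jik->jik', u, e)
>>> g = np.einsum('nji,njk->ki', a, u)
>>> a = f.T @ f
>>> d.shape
(3, 5, 31)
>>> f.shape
(13, 19)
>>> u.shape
(19, 5, 31)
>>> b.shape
(31, 5, 31)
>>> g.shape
(31, 3)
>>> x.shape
(31,)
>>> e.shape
(19, 5, 3)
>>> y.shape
(3, 31)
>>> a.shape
(19, 19)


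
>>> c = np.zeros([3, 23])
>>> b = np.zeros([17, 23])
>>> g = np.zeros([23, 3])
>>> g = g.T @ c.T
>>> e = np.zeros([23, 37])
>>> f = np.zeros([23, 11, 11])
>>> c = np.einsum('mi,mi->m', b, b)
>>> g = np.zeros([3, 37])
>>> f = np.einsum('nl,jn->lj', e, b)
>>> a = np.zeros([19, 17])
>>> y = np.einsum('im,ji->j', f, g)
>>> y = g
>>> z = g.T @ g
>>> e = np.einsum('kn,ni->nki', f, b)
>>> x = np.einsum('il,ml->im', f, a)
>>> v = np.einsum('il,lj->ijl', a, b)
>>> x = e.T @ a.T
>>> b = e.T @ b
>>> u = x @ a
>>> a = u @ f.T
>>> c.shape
(17,)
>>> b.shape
(23, 37, 23)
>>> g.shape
(3, 37)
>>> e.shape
(17, 37, 23)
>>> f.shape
(37, 17)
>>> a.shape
(23, 37, 37)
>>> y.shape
(3, 37)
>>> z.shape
(37, 37)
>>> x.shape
(23, 37, 19)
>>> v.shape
(19, 23, 17)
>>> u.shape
(23, 37, 17)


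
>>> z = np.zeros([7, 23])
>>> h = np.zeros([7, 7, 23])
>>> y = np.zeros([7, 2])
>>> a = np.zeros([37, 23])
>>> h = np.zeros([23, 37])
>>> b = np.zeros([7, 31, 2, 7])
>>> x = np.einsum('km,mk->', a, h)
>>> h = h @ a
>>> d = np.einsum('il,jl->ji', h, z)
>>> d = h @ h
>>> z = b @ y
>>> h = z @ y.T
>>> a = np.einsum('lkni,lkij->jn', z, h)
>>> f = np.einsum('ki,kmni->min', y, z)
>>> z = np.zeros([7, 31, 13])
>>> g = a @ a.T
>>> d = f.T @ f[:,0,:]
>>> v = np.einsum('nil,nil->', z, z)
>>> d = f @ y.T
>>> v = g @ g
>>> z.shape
(7, 31, 13)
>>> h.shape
(7, 31, 2, 7)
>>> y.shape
(7, 2)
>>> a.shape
(7, 2)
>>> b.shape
(7, 31, 2, 7)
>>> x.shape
()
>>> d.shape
(31, 2, 7)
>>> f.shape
(31, 2, 2)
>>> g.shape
(7, 7)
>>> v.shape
(7, 7)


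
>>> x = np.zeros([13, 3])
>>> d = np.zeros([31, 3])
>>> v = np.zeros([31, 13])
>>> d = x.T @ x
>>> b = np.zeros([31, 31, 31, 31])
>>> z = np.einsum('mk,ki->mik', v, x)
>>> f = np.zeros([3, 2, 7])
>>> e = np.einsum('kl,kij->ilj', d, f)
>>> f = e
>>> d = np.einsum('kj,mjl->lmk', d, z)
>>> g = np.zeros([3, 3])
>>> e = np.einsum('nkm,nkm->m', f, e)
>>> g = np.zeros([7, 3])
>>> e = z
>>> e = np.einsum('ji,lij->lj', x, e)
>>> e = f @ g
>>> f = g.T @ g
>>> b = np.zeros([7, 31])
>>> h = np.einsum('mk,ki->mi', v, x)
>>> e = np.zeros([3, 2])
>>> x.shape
(13, 3)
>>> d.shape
(13, 31, 3)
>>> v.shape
(31, 13)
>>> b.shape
(7, 31)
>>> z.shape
(31, 3, 13)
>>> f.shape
(3, 3)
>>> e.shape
(3, 2)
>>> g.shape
(7, 3)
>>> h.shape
(31, 3)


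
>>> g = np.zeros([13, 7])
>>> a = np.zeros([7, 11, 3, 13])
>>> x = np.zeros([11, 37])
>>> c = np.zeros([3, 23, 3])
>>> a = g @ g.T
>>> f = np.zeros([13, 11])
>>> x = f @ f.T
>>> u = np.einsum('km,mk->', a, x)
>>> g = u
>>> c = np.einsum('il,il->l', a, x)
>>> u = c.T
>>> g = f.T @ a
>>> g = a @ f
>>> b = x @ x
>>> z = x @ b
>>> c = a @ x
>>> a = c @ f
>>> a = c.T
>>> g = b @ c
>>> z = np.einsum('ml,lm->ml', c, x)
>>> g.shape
(13, 13)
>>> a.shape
(13, 13)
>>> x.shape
(13, 13)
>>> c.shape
(13, 13)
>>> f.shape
(13, 11)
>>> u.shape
(13,)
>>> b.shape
(13, 13)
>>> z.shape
(13, 13)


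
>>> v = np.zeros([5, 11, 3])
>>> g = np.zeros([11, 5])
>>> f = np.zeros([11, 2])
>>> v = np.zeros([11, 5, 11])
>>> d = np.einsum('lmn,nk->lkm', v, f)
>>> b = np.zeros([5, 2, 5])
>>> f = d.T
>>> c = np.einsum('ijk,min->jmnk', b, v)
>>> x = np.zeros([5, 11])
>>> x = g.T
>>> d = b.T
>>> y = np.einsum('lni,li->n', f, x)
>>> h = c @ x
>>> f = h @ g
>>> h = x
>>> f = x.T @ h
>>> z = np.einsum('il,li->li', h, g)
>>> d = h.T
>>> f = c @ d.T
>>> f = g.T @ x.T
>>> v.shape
(11, 5, 11)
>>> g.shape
(11, 5)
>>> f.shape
(5, 5)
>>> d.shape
(11, 5)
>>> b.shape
(5, 2, 5)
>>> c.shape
(2, 11, 11, 5)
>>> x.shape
(5, 11)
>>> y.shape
(2,)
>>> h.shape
(5, 11)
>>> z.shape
(11, 5)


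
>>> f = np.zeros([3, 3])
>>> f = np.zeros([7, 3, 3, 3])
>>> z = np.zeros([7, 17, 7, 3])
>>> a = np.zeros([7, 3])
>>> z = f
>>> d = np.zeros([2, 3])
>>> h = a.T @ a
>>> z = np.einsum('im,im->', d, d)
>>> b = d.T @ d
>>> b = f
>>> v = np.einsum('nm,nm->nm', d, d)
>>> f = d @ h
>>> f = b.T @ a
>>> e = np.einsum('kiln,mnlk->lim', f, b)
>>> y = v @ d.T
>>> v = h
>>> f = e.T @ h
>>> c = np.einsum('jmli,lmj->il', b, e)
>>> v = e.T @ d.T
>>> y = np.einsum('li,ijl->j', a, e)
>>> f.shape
(7, 3, 3)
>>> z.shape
()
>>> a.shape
(7, 3)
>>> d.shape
(2, 3)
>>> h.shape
(3, 3)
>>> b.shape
(7, 3, 3, 3)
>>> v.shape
(7, 3, 2)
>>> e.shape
(3, 3, 7)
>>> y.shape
(3,)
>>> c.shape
(3, 3)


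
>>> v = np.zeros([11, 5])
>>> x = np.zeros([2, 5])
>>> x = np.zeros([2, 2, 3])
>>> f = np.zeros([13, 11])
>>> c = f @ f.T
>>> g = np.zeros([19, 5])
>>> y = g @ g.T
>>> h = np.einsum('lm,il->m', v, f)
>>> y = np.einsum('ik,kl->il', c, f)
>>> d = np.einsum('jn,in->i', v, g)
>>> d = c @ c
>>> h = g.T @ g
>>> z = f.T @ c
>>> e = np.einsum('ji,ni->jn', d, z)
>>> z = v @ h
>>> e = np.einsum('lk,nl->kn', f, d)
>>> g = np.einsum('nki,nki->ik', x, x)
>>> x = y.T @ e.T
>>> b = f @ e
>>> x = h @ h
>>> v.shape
(11, 5)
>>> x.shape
(5, 5)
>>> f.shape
(13, 11)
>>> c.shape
(13, 13)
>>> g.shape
(3, 2)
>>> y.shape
(13, 11)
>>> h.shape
(5, 5)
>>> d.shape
(13, 13)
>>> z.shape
(11, 5)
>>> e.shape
(11, 13)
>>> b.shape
(13, 13)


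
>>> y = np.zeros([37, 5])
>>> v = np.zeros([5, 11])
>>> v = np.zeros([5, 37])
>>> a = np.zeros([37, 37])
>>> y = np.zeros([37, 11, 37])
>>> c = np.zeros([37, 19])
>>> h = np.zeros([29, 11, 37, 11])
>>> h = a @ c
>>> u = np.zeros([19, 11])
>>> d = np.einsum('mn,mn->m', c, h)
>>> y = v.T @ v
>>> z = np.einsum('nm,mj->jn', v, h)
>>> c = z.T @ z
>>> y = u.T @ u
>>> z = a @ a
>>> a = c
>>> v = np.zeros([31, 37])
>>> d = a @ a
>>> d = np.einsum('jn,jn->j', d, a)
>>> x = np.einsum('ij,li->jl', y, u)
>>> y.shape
(11, 11)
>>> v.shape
(31, 37)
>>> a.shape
(5, 5)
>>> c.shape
(5, 5)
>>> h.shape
(37, 19)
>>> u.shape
(19, 11)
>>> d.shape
(5,)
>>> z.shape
(37, 37)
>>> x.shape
(11, 19)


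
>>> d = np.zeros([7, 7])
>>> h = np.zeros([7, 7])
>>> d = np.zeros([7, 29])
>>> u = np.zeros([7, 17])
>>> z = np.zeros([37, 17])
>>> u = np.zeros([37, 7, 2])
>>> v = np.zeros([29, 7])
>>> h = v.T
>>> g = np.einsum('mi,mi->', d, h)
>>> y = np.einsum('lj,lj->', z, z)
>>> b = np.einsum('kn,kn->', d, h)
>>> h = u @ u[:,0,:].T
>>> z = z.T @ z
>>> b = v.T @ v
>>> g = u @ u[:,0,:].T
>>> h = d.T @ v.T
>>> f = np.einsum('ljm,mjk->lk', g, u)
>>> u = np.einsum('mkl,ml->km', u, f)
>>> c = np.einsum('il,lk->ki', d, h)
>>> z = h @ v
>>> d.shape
(7, 29)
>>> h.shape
(29, 29)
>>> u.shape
(7, 37)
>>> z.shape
(29, 7)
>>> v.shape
(29, 7)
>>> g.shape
(37, 7, 37)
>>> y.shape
()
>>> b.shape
(7, 7)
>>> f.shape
(37, 2)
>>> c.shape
(29, 7)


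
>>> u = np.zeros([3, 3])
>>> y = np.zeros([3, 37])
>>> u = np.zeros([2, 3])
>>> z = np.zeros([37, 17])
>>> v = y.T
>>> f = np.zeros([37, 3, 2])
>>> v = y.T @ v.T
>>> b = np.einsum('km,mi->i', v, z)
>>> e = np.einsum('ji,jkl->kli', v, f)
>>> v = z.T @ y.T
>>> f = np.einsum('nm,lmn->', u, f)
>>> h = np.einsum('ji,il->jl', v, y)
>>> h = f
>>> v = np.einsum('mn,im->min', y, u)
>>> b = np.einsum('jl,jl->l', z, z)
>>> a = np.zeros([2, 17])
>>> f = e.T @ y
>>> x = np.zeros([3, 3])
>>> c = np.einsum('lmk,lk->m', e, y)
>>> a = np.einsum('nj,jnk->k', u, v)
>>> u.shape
(2, 3)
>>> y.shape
(3, 37)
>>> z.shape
(37, 17)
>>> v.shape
(3, 2, 37)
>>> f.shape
(37, 2, 37)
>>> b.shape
(17,)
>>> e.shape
(3, 2, 37)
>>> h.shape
()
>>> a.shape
(37,)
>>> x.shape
(3, 3)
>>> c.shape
(2,)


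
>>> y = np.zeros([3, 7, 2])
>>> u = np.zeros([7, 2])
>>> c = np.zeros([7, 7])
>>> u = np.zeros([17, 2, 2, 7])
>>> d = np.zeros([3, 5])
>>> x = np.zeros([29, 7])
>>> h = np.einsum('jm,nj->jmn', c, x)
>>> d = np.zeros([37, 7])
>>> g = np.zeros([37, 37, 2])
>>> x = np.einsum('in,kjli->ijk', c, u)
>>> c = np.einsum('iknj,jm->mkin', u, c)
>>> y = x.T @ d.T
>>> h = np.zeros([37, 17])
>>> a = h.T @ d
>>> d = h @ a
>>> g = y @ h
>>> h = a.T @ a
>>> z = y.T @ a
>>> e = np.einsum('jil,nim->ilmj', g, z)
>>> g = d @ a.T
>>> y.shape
(17, 2, 37)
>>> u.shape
(17, 2, 2, 7)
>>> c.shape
(7, 2, 17, 2)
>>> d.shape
(37, 7)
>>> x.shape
(7, 2, 17)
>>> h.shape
(7, 7)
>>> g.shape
(37, 17)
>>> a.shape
(17, 7)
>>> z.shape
(37, 2, 7)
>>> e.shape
(2, 17, 7, 17)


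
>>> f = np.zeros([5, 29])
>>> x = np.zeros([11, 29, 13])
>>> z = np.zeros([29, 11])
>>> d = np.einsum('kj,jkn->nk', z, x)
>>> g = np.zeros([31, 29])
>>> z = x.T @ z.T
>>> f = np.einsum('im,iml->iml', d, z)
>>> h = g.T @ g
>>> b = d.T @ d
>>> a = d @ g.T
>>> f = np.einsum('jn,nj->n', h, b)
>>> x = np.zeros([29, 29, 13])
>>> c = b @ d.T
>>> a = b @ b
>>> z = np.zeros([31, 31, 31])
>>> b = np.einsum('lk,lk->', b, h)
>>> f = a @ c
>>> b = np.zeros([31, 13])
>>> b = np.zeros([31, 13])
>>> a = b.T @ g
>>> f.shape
(29, 13)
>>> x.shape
(29, 29, 13)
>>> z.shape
(31, 31, 31)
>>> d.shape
(13, 29)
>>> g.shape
(31, 29)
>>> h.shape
(29, 29)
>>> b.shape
(31, 13)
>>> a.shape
(13, 29)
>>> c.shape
(29, 13)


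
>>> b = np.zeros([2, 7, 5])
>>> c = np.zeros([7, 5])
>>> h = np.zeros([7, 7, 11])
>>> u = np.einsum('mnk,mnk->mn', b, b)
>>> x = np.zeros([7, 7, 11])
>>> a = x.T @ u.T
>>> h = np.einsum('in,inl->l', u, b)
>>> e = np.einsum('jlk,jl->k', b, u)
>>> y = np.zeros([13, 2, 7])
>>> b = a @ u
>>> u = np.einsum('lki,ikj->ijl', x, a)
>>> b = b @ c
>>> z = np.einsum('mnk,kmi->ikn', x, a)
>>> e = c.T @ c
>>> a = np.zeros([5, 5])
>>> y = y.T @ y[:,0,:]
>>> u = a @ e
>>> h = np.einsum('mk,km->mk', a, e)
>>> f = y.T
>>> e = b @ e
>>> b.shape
(11, 7, 5)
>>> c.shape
(7, 5)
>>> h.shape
(5, 5)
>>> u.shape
(5, 5)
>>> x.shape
(7, 7, 11)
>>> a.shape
(5, 5)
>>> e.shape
(11, 7, 5)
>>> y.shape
(7, 2, 7)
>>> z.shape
(2, 11, 7)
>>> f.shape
(7, 2, 7)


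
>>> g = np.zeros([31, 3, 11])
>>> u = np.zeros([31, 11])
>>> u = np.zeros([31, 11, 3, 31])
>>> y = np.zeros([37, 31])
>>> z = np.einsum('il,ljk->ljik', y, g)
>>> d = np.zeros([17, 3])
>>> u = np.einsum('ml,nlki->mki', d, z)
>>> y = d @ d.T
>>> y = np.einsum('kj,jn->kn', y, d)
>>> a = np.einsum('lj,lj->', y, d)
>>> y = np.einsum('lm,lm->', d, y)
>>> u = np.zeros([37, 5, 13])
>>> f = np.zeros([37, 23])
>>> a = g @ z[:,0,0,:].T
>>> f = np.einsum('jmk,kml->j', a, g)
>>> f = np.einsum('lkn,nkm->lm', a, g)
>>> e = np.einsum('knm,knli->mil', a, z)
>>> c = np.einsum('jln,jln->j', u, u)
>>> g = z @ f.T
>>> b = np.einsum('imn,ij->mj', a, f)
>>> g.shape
(31, 3, 37, 31)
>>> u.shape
(37, 5, 13)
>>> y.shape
()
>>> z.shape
(31, 3, 37, 11)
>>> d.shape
(17, 3)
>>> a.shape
(31, 3, 31)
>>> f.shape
(31, 11)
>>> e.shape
(31, 11, 37)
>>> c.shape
(37,)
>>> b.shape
(3, 11)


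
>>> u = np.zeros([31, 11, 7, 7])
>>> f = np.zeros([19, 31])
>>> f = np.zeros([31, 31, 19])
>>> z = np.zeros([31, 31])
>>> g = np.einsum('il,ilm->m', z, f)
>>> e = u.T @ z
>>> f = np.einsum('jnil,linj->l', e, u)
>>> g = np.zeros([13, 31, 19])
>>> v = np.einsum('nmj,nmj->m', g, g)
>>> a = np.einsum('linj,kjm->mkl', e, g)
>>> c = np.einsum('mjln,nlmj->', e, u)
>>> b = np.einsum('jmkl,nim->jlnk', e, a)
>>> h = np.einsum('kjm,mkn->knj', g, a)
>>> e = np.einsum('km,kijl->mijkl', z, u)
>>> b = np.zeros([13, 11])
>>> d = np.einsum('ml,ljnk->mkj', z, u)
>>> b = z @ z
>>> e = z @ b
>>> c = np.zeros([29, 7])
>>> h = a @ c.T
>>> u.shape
(31, 11, 7, 7)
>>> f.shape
(31,)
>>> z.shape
(31, 31)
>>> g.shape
(13, 31, 19)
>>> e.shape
(31, 31)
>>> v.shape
(31,)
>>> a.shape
(19, 13, 7)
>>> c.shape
(29, 7)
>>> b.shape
(31, 31)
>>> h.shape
(19, 13, 29)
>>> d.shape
(31, 7, 11)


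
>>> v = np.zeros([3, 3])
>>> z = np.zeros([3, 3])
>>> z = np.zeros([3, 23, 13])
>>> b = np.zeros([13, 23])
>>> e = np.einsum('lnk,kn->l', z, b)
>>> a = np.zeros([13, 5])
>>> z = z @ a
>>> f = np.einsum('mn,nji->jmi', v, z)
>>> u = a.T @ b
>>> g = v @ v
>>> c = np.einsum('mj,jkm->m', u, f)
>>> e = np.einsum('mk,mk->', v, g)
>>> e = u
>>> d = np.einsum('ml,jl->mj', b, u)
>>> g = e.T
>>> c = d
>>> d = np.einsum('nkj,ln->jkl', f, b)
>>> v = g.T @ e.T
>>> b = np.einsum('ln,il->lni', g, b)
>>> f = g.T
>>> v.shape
(5, 5)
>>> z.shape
(3, 23, 5)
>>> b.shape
(23, 5, 13)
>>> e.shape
(5, 23)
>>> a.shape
(13, 5)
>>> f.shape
(5, 23)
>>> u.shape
(5, 23)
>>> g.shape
(23, 5)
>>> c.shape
(13, 5)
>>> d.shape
(5, 3, 13)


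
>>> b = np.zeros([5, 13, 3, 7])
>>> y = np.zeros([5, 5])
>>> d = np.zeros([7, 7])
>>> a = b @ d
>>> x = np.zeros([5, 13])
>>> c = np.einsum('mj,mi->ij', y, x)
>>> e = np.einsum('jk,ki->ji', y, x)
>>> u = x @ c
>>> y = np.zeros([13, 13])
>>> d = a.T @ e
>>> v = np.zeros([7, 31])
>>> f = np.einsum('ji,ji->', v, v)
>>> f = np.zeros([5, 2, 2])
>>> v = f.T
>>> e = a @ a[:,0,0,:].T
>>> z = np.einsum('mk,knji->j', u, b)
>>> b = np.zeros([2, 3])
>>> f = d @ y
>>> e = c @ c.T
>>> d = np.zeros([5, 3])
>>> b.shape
(2, 3)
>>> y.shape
(13, 13)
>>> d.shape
(5, 3)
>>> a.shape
(5, 13, 3, 7)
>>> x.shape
(5, 13)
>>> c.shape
(13, 5)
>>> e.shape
(13, 13)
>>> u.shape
(5, 5)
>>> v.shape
(2, 2, 5)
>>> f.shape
(7, 3, 13, 13)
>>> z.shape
(3,)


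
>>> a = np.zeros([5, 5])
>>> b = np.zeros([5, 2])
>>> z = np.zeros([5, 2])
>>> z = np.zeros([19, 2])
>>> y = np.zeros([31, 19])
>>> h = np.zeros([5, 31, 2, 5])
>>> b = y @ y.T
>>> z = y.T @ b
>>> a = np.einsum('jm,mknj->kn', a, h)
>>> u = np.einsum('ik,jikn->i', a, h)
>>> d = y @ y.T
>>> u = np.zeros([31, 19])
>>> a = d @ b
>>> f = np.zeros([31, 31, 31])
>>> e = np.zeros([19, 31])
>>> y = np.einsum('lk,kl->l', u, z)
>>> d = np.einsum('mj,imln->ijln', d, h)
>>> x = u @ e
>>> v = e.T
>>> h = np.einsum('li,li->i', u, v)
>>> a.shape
(31, 31)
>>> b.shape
(31, 31)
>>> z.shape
(19, 31)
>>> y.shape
(31,)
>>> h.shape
(19,)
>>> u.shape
(31, 19)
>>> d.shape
(5, 31, 2, 5)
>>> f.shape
(31, 31, 31)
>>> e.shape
(19, 31)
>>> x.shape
(31, 31)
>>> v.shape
(31, 19)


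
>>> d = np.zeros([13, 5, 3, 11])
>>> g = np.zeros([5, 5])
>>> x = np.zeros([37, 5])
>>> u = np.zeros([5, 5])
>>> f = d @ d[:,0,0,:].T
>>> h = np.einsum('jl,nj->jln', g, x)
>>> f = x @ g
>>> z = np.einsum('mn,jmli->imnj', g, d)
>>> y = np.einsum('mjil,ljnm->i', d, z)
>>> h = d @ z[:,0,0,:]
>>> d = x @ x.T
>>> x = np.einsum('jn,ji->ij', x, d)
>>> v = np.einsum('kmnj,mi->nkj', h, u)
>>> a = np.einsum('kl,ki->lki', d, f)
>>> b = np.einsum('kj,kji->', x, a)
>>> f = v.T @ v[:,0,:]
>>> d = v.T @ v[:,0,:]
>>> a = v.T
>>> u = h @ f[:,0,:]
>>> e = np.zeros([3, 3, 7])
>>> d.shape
(13, 13, 13)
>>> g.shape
(5, 5)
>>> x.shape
(37, 37)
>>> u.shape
(13, 5, 3, 13)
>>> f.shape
(13, 13, 13)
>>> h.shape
(13, 5, 3, 13)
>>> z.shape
(11, 5, 5, 13)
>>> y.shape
(3,)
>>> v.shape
(3, 13, 13)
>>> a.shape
(13, 13, 3)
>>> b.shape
()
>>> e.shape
(3, 3, 7)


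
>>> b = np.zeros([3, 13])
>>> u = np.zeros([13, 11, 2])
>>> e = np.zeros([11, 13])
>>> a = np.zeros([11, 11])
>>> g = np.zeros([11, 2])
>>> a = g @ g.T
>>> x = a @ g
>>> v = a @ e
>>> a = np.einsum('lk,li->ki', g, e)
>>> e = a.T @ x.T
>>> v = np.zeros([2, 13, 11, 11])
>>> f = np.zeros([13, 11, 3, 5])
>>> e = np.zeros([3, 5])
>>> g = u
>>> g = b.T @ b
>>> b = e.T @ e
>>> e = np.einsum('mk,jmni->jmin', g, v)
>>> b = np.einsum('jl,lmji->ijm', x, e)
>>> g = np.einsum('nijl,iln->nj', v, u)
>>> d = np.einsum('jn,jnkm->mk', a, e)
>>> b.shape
(11, 11, 13)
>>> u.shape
(13, 11, 2)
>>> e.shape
(2, 13, 11, 11)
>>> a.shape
(2, 13)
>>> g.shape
(2, 11)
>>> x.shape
(11, 2)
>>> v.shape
(2, 13, 11, 11)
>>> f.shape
(13, 11, 3, 5)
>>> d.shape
(11, 11)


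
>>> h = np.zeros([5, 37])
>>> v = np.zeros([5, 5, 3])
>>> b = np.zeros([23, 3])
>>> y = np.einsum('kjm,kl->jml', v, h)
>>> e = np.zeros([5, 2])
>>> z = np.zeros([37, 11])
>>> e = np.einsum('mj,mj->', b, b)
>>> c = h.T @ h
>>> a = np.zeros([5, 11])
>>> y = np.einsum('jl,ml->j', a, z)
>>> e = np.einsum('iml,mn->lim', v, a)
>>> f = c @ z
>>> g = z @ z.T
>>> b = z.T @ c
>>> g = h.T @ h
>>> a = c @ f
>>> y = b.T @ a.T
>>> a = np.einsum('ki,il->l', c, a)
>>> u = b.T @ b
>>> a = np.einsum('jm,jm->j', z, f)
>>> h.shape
(5, 37)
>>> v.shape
(5, 5, 3)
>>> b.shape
(11, 37)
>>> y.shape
(37, 37)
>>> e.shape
(3, 5, 5)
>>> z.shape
(37, 11)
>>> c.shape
(37, 37)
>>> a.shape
(37,)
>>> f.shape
(37, 11)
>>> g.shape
(37, 37)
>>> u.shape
(37, 37)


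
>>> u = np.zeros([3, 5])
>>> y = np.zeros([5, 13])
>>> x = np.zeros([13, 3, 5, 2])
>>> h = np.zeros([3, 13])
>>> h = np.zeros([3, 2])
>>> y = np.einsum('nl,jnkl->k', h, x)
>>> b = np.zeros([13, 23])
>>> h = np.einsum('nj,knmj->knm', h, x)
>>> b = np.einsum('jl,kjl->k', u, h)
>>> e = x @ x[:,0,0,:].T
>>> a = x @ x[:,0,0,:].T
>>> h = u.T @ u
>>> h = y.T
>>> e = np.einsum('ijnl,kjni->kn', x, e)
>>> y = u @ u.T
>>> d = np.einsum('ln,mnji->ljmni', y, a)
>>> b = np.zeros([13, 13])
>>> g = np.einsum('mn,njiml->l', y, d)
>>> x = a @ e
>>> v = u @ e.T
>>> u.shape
(3, 5)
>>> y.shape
(3, 3)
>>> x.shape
(13, 3, 5, 5)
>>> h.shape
(5,)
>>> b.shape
(13, 13)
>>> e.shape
(13, 5)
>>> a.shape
(13, 3, 5, 13)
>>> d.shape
(3, 5, 13, 3, 13)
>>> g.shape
(13,)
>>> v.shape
(3, 13)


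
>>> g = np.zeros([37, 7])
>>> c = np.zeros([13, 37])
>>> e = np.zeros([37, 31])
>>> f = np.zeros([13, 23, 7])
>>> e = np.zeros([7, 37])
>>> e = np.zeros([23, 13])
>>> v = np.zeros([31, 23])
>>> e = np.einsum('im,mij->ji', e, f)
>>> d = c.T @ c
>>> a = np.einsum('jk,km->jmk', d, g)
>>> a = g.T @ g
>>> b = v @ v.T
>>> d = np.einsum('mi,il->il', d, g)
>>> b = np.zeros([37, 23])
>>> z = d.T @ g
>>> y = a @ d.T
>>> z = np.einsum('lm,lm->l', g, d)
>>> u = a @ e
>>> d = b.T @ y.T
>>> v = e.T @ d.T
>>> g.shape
(37, 7)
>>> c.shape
(13, 37)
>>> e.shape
(7, 23)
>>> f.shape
(13, 23, 7)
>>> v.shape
(23, 23)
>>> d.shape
(23, 7)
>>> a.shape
(7, 7)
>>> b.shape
(37, 23)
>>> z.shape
(37,)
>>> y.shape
(7, 37)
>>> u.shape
(7, 23)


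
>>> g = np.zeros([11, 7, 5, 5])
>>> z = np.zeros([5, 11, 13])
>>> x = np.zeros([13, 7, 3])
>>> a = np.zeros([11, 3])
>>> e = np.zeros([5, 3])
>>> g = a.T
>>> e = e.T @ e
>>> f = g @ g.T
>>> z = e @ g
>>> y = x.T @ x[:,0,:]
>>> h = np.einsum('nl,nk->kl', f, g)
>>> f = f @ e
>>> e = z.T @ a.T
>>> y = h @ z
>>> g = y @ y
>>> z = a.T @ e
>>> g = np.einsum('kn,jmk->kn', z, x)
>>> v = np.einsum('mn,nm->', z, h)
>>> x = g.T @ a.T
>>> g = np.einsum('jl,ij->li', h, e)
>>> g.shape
(3, 11)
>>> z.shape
(3, 11)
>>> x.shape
(11, 11)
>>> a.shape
(11, 3)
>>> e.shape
(11, 11)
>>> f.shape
(3, 3)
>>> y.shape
(11, 11)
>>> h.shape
(11, 3)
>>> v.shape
()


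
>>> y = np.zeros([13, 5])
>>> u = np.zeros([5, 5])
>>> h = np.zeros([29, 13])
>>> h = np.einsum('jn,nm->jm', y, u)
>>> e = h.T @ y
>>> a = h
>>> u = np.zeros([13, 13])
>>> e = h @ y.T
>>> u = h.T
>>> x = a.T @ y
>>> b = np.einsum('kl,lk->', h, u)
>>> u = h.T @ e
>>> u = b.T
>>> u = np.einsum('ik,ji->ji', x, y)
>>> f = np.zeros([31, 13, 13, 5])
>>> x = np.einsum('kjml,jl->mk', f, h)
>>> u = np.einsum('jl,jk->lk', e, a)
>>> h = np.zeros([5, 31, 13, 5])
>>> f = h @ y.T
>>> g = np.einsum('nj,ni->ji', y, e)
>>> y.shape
(13, 5)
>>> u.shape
(13, 5)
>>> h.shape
(5, 31, 13, 5)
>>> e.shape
(13, 13)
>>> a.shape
(13, 5)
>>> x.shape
(13, 31)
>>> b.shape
()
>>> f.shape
(5, 31, 13, 13)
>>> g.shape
(5, 13)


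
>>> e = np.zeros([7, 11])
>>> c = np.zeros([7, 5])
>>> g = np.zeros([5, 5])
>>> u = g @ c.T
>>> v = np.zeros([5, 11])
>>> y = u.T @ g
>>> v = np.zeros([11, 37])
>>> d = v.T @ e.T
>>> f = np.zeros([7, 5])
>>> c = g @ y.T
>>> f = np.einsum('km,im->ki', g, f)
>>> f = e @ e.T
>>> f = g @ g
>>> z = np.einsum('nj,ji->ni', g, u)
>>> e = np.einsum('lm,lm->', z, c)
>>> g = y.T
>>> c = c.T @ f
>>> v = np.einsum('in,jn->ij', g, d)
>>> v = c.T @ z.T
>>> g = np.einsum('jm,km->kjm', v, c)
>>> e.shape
()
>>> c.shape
(7, 5)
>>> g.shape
(7, 5, 5)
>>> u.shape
(5, 7)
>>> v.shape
(5, 5)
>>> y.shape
(7, 5)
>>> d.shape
(37, 7)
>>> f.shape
(5, 5)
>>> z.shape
(5, 7)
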